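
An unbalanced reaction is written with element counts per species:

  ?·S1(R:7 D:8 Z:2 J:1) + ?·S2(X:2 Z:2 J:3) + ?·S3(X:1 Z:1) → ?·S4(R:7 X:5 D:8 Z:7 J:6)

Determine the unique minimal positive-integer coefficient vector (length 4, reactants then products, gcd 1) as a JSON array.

R: 3·7+5·0+5·0 = 21 | 3·7 = 21
X: 3·0+5·2+5·1 = 15 | 3·5 = 15
D: 3·8+5·0+5·0 = 24 | 3·8 = 24
Z: 3·2+5·2+5·1 = 21 | 3·7 = 21
J: 3·1+5·3+5·0 = 18 | 3·6 = 18
gcd(3,5,5,3) = 1

Coefficients: [3, 5, 5, 3]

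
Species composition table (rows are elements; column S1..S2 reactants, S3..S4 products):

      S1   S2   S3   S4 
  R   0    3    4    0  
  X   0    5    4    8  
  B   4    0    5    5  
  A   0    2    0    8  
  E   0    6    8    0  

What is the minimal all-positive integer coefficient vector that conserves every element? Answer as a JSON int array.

R: 5·0+4·3 = 12 | 3·4+1·0 = 12
X: 5·0+4·5 = 20 | 3·4+1·8 = 20
B: 5·4+4·0 = 20 | 3·5+1·5 = 20
A: 5·0+4·2 = 8 | 3·0+1·8 = 8
E: 5·0+4·6 = 24 | 3·8+1·0 = 24
gcd(5,4,3,1) = 1

Coefficients: [5, 4, 3, 1]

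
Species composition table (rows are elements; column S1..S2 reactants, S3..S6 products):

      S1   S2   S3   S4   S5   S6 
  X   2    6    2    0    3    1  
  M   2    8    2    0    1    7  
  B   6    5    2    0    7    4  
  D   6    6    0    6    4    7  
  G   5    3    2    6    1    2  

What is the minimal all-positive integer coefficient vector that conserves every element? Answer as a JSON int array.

Coefficients: [6, 2, 5, 3, 4, 2]

X: 6·2+2·6 = 24 | 5·2+3·0+4·3+2·1 = 24
M: 6·2+2·8 = 28 | 5·2+3·0+4·1+2·7 = 28
B: 6·6+2·5 = 46 | 5·2+3·0+4·7+2·4 = 46
D: 6·6+2·6 = 48 | 5·0+3·6+4·4+2·7 = 48
G: 6·5+2·3 = 36 | 5·2+3·6+4·1+2·2 = 36
gcd(6,2,5,3,4,2) = 1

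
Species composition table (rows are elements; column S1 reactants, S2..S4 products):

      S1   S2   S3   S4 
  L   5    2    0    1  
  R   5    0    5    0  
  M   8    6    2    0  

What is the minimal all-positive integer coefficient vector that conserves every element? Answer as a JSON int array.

L: 1·5 = 5 | 1·2+1·0+3·1 = 5
R: 1·5 = 5 | 1·0+1·5+3·0 = 5
M: 1·8 = 8 | 1·6+1·2+3·0 = 8
gcd(1,1,1,3) = 1

Coefficients: [1, 1, 1, 3]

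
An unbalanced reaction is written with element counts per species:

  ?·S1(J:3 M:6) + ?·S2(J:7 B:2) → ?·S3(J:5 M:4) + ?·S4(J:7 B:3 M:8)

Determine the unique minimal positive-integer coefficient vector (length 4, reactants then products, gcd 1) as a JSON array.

J: 6·3+3·7 = 39 | 5·5+2·7 = 39
B: 6·0+3·2 = 6 | 5·0+2·3 = 6
M: 6·6+3·0 = 36 | 5·4+2·8 = 36
gcd(6,3,5,2) = 1

Coefficients: [6, 3, 5, 2]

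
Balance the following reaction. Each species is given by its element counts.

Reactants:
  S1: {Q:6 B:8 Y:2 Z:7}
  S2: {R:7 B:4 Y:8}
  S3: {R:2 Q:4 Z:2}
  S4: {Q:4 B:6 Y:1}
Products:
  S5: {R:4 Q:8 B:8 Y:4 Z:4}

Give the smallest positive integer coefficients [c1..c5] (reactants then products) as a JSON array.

R: 2·0+2·7+5·2+4·0 = 24 | 6·4 = 24
Q: 2·6+2·0+5·4+4·4 = 48 | 6·8 = 48
B: 2·8+2·4+5·0+4·6 = 48 | 6·8 = 48
Y: 2·2+2·8+5·0+4·1 = 24 | 6·4 = 24
Z: 2·7+2·0+5·2+4·0 = 24 | 6·4 = 24
gcd(2,2,5,4,6) = 1

Coefficients: [2, 2, 5, 4, 6]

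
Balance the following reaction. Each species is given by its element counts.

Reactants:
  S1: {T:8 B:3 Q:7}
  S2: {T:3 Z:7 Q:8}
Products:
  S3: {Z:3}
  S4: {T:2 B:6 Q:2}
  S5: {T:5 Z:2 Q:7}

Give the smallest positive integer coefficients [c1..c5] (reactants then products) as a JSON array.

Coefficients: [2, 2, 2, 1, 4]

T: 2·8+2·3 = 22 | 2·0+1·2+4·5 = 22
B: 2·3+2·0 = 6 | 2·0+1·6+4·0 = 6
Z: 2·0+2·7 = 14 | 2·3+1·0+4·2 = 14
Q: 2·7+2·8 = 30 | 2·0+1·2+4·7 = 30
gcd(2,2,2,1,4) = 1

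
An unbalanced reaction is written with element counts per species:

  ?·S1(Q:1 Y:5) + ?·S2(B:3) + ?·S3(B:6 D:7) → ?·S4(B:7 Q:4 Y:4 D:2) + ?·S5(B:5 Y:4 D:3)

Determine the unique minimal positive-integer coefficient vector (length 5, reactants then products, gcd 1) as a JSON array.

Coefficients: [4, 5, 2, 1, 4]

B: 4·0+5·3+2·6 = 27 | 1·7+4·5 = 27
Q: 4·1+5·0+2·0 = 4 | 1·4+4·0 = 4
Y: 4·5+5·0+2·0 = 20 | 1·4+4·4 = 20
D: 4·0+5·0+2·7 = 14 | 1·2+4·3 = 14
gcd(4,5,2,1,4) = 1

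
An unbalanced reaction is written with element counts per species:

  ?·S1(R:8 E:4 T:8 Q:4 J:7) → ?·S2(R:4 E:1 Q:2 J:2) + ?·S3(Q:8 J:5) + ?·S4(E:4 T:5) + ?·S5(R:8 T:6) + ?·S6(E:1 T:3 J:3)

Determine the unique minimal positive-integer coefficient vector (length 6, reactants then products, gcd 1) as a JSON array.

Coefficients: [5, 6, 1, 2, 2, 6]

R: 5·8 = 40 | 6·4+1·0+2·0+2·8+6·0 = 40
E: 5·4 = 20 | 6·1+1·0+2·4+2·0+6·1 = 20
T: 5·8 = 40 | 6·0+1·0+2·5+2·6+6·3 = 40
Q: 5·4 = 20 | 6·2+1·8+2·0+2·0+6·0 = 20
J: 5·7 = 35 | 6·2+1·5+2·0+2·0+6·3 = 35
gcd(5,6,1,2,2,6) = 1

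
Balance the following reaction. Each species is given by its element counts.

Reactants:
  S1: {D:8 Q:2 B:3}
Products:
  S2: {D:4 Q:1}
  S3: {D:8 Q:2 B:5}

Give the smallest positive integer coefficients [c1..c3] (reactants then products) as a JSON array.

D: 5·8 = 40 | 4·4+3·8 = 40
Q: 5·2 = 10 | 4·1+3·2 = 10
B: 5·3 = 15 | 4·0+3·5 = 15
gcd(5,4,3) = 1

Coefficients: [5, 4, 3]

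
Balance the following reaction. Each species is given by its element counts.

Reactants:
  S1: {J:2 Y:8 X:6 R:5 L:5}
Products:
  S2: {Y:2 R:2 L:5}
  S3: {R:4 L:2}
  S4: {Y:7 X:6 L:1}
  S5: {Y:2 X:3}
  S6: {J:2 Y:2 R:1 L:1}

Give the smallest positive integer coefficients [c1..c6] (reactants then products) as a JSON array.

Coefficients: [5, 2, 4, 2, 6, 5]

J: 5·2 = 10 | 2·0+4·0+2·0+6·0+5·2 = 10
Y: 5·8 = 40 | 2·2+4·0+2·7+6·2+5·2 = 40
X: 5·6 = 30 | 2·0+4·0+2·6+6·3+5·0 = 30
R: 5·5 = 25 | 2·2+4·4+2·0+6·0+5·1 = 25
L: 5·5 = 25 | 2·5+4·2+2·1+6·0+5·1 = 25
gcd(5,2,4,2,6,5) = 1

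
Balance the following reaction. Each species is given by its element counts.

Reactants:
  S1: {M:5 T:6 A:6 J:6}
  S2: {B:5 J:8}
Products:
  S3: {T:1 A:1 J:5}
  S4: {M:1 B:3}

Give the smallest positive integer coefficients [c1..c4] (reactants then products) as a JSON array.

Coefficients: [1, 3, 6, 5]

M: 1·5+3·0 = 5 | 6·0+5·1 = 5
B: 1·0+3·5 = 15 | 6·0+5·3 = 15
T: 1·6+3·0 = 6 | 6·1+5·0 = 6
A: 1·6+3·0 = 6 | 6·1+5·0 = 6
J: 1·6+3·8 = 30 | 6·5+5·0 = 30
gcd(1,3,6,5) = 1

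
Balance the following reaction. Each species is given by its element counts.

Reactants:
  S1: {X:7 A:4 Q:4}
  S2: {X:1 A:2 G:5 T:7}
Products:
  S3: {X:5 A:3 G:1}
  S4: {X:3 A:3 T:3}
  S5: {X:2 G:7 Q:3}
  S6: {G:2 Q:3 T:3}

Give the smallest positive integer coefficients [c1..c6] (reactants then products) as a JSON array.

X: 3·7+3·1 = 24 | 2·5+4·3+1·2+3·0 = 24
A: 3·4+3·2 = 18 | 2·3+4·3+1·0+3·0 = 18
G: 3·0+3·5 = 15 | 2·1+4·0+1·7+3·2 = 15
Q: 3·4+3·0 = 12 | 2·0+4·0+1·3+3·3 = 12
T: 3·0+3·7 = 21 | 2·0+4·3+1·0+3·3 = 21
gcd(3,3,2,4,1,3) = 1

Coefficients: [3, 3, 2, 4, 1, 3]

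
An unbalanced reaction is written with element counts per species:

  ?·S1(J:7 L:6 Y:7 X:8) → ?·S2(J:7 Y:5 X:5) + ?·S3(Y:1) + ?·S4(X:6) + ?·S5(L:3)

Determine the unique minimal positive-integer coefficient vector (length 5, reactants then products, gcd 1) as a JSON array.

Coefficients: [2, 2, 4, 1, 4]

J: 2·7 = 14 | 2·7+4·0+1·0+4·0 = 14
L: 2·6 = 12 | 2·0+4·0+1·0+4·3 = 12
Y: 2·7 = 14 | 2·5+4·1+1·0+4·0 = 14
X: 2·8 = 16 | 2·5+4·0+1·6+4·0 = 16
gcd(2,2,4,1,4) = 1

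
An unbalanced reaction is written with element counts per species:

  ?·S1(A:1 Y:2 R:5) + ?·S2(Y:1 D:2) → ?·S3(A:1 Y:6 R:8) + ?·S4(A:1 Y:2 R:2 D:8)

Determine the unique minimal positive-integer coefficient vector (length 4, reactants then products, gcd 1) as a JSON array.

Coefficients: [2, 4, 1, 1]

A: 2·1+4·0 = 2 | 1·1+1·1 = 2
Y: 2·2+4·1 = 8 | 1·6+1·2 = 8
R: 2·5+4·0 = 10 | 1·8+1·2 = 10
D: 2·0+4·2 = 8 | 1·0+1·8 = 8
gcd(2,4,1,1) = 1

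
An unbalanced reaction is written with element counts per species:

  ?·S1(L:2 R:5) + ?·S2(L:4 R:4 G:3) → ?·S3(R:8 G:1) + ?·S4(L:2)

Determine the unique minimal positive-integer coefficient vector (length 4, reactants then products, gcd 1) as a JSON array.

L: 4·2+1·4 = 12 | 3·0+6·2 = 12
R: 4·5+1·4 = 24 | 3·8+6·0 = 24
G: 4·0+1·3 = 3 | 3·1+6·0 = 3
gcd(4,1,3,6) = 1

Coefficients: [4, 1, 3, 6]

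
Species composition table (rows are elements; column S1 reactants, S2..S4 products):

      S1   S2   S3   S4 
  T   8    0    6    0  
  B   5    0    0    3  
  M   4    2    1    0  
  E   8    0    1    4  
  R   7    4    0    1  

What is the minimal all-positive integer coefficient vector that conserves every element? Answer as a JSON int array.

T: 3·8 = 24 | 4·0+4·6+5·0 = 24
B: 3·5 = 15 | 4·0+4·0+5·3 = 15
M: 3·4 = 12 | 4·2+4·1+5·0 = 12
E: 3·8 = 24 | 4·0+4·1+5·4 = 24
R: 3·7 = 21 | 4·4+4·0+5·1 = 21
gcd(3,4,4,5) = 1

Coefficients: [3, 4, 4, 5]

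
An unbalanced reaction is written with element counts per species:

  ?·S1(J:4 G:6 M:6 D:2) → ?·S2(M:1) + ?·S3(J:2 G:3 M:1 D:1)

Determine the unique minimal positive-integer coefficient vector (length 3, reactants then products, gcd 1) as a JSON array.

Coefficients: [1, 4, 2]

J: 1·4 = 4 | 4·0+2·2 = 4
G: 1·6 = 6 | 4·0+2·3 = 6
M: 1·6 = 6 | 4·1+2·1 = 6
D: 1·2 = 2 | 4·0+2·1 = 2
gcd(1,4,2) = 1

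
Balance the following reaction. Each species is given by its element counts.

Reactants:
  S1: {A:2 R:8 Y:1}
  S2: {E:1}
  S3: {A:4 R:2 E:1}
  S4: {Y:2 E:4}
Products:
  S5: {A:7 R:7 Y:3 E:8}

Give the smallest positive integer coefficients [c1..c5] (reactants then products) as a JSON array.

Coefficients: [2, 6, 6, 5, 4]

A: 2·2+6·0+6·4+5·0 = 28 | 4·7 = 28
R: 2·8+6·0+6·2+5·0 = 28 | 4·7 = 28
Y: 2·1+6·0+6·0+5·2 = 12 | 4·3 = 12
E: 2·0+6·1+6·1+5·4 = 32 | 4·8 = 32
gcd(2,6,6,5,4) = 1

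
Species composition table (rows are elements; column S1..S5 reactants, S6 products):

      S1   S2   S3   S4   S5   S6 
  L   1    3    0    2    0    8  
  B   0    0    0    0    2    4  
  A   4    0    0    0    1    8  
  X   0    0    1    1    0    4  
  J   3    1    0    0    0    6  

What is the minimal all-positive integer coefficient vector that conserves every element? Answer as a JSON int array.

L: 3·1+3·3+6·0+2·2+4·0 = 16 | 2·8 = 16
B: 3·0+3·0+6·0+2·0+4·2 = 8 | 2·4 = 8
A: 3·4+3·0+6·0+2·0+4·1 = 16 | 2·8 = 16
X: 3·0+3·0+6·1+2·1+4·0 = 8 | 2·4 = 8
J: 3·3+3·1+6·0+2·0+4·0 = 12 | 2·6 = 12
gcd(3,3,6,2,4,2) = 1

Coefficients: [3, 3, 6, 2, 4, 2]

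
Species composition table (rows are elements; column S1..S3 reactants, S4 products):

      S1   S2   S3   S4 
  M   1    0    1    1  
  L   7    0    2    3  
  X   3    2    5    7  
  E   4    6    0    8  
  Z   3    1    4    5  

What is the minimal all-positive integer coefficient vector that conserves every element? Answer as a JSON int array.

Coefficients: [1, 6, 4, 5]

M: 1·1+6·0+4·1 = 5 | 5·1 = 5
L: 1·7+6·0+4·2 = 15 | 5·3 = 15
X: 1·3+6·2+4·5 = 35 | 5·7 = 35
E: 1·4+6·6+4·0 = 40 | 5·8 = 40
Z: 1·3+6·1+4·4 = 25 | 5·5 = 25
gcd(1,6,4,5) = 1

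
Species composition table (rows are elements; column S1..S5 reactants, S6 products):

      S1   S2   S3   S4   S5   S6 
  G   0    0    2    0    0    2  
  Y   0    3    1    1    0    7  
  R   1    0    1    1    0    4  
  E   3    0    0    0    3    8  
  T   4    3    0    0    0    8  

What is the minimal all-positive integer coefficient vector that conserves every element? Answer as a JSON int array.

G: 3·0+4·0+3·2+6·0+5·0 = 6 | 3·2 = 6
Y: 3·0+4·3+3·1+6·1+5·0 = 21 | 3·7 = 21
R: 3·1+4·0+3·1+6·1+5·0 = 12 | 3·4 = 12
E: 3·3+4·0+3·0+6·0+5·3 = 24 | 3·8 = 24
T: 3·4+4·3+3·0+6·0+5·0 = 24 | 3·8 = 24
gcd(3,4,3,6,5,3) = 1

Coefficients: [3, 4, 3, 6, 5, 3]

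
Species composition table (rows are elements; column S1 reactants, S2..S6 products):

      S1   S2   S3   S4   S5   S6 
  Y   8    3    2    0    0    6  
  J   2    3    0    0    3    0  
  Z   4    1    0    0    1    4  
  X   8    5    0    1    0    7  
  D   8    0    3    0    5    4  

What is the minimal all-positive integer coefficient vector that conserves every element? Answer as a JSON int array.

Coefficients: [6, 2, 6, 3, 2, 5]

Y: 6·8 = 48 | 2·3+6·2+3·0+2·0+5·6 = 48
J: 6·2 = 12 | 2·3+6·0+3·0+2·3+5·0 = 12
Z: 6·4 = 24 | 2·1+6·0+3·0+2·1+5·4 = 24
X: 6·8 = 48 | 2·5+6·0+3·1+2·0+5·7 = 48
D: 6·8 = 48 | 2·0+6·3+3·0+2·5+5·4 = 48
gcd(6,2,6,3,2,5) = 1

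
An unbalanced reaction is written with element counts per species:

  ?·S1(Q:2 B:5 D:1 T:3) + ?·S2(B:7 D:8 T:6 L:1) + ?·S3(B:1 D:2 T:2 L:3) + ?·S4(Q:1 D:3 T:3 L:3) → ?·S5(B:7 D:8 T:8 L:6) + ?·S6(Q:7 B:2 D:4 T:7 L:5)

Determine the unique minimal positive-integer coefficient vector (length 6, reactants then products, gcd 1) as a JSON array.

Coefficients: [4, 1, 5, 6, 4, 2]

Q: 4·2+1·0+5·0+6·1 = 14 | 4·0+2·7 = 14
B: 4·5+1·7+5·1+6·0 = 32 | 4·7+2·2 = 32
D: 4·1+1·8+5·2+6·3 = 40 | 4·8+2·4 = 40
T: 4·3+1·6+5·2+6·3 = 46 | 4·8+2·7 = 46
L: 4·0+1·1+5·3+6·3 = 34 | 4·6+2·5 = 34
gcd(4,1,5,6,4,2) = 1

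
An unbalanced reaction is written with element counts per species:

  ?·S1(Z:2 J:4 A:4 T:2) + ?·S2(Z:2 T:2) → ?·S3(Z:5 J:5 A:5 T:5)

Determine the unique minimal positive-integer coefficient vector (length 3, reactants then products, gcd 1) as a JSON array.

Coefficients: [5, 5, 4]

Z: 5·2+5·2 = 20 | 4·5 = 20
J: 5·4+5·0 = 20 | 4·5 = 20
A: 5·4+5·0 = 20 | 4·5 = 20
T: 5·2+5·2 = 20 | 4·5 = 20
gcd(5,5,4) = 1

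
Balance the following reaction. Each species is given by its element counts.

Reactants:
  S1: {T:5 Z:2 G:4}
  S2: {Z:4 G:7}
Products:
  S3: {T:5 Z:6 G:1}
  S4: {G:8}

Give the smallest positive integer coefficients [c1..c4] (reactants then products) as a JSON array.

Coefficients: [4, 4, 4, 5]

T: 4·5+4·0 = 20 | 4·5+5·0 = 20
Z: 4·2+4·4 = 24 | 4·6+5·0 = 24
G: 4·4+4·7 = 44 | 4·1+5·8 = 44
gcd(4,4,4,5) = 1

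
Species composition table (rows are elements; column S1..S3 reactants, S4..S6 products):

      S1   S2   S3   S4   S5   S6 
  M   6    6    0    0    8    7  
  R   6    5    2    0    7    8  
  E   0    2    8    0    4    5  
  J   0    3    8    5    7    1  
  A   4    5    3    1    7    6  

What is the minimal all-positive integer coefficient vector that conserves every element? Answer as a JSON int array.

M: 6·6+5·6+4·0 = 66 | 4·0+3·8+6·7 = 66
R: 6·6+5·5+4·2 = 69 | 4·0+3·7+6·8 = 69
E: 6·0+5·2+4·8 = 42 | 4·0+3·4+6·5 = 42
J: 6·0+5·3+4·8 = 47 | 4·5+3·7+6·1 = 47
A: 6·4+5·5+4·3 = 61 | 4·1+3·7+6·6 = 61
gcd(6,5,4,4,3,6) = 1

Coefficients: [6, 5, 4, 4, 3, 6]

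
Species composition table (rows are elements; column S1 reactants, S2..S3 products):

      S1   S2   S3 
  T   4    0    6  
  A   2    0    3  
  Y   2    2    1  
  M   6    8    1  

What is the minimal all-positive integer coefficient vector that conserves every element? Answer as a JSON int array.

T: 3·4 = 12 | 2·0+2·6 = 12
A: 3·2 = 6 | 2·0+2·3 = 6
Y: 3·2 = 6 | 2·2+2·1 = 6
M: 3·6 = 18 | 2·8+2·1 = 18
gcd(3,2,2) = 1

Coefficients: [3, 2, 2]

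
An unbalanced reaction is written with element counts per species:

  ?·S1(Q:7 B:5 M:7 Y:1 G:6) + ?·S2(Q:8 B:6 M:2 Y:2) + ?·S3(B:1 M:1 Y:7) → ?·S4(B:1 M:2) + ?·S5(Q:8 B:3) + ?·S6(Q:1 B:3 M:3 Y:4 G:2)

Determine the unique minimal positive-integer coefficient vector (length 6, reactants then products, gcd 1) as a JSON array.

Coefficients: [2, 4, 2, 3, 5, 6]

Q: 2·7+4·8+2·0 = 46 | 3·0+5·8+6·1 = 46
B: 2·5+4·6+2·1 = 36 | 3·1+5·3+6·3 = 36
M: 2·7+4·2+2·1 = 24 | 3·2+5·0+6·3 = 24
Y: 2·1+4·2+2·7 = 24 | 3·0+5·0+6·4 = 24
G: 2·6+4·0+2·0 = 12 | 3·0+5·0+6·2 = 12
gcd(2,4,2,3,5,6) = 1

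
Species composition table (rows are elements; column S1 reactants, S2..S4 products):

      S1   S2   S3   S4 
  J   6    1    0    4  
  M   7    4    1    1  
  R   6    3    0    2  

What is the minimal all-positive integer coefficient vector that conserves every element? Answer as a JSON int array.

Coefficients: [5, 6, 5, 6]

J: 5·6 = 30 | 6·1+5·0+6·4 = 30
M: 5·7 = 35 | 6·4+5·1+6·1 = 35
R: 5·6 = 30 | 6·3+5·0+6·2 = 30
gcd(5,6,5,6) = 1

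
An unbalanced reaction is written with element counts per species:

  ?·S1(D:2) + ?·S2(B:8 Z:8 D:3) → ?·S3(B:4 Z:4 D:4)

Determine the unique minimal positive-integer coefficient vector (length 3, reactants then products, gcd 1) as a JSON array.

B: 5·0+2·8 = 16 | 4·4 = 16
Z: 5·0+2·8 = 16 | 4·4 = 16
D: 5·2+2·3 = 16 | 4·4 = 16
gcd(5,2,4) = 1

Coefficients: [5, 2, 4]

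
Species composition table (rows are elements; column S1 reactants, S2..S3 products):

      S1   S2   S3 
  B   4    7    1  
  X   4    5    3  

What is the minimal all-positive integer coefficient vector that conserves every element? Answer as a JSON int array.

Coefficients: [2, 1, 1]

B: 2·4 = 8 | 1·7+1·1 = 8
X: 2·4 = 8 | 1·5+1·3 = 8
gcd(2,1,1) = 1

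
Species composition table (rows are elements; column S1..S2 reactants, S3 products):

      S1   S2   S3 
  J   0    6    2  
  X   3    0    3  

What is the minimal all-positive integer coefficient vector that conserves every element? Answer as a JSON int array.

Coefficients: [3, 1, 3]

J: 3·0+1·6 = 6 | 3·2 = 6
X: 3·3+1·0 = 9 | 3·3 = 9
gcd(3,1,3) = 1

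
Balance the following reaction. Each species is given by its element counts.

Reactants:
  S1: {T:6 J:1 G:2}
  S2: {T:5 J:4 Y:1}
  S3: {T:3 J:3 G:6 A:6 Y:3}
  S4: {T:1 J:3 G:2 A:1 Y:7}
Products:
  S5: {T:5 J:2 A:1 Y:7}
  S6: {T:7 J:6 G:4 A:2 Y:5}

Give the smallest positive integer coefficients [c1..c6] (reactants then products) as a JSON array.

T: 2·6+3·5+1·3+3·1 = 33 | 1·5+4·7 = 33
J: 2·1+3·4+1·3+3·3 = 26 | 1·2+4·6 = 26
G: 2·2+3·0+1·6+3·2 = 16 | 1·0+4·4 = 16
A: 2·0+3·0+1·6+3·1 = 9 | 1·1+4·2 = 9
Y: 2·0+3·1+1·3+3·7 = 27 | 1·7+4·5 = 27
gcd(2,3,1,3,1,4) = 1

Coefficients: [2, 3, 1, 3, 1, 4]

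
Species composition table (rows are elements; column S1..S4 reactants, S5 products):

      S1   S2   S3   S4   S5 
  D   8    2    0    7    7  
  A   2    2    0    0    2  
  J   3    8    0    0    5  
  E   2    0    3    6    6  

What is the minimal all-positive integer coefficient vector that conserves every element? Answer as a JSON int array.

D: 3·8+2·2+6·0+1·7 = 35 | 5·7 = 35
A: 3·2+2·2+6·0+1·0 = 10 | 5·2 = 10
J: 3·3+2·8+6·0+1·0 = 25 | 5·5 = 25
E: 3·2+2·0+6·3+1·6 = 30 | 5·6 = 30
gcd(3,2,6,1,5) = 1

Coefficients: [3, 2, 6, 1, 5]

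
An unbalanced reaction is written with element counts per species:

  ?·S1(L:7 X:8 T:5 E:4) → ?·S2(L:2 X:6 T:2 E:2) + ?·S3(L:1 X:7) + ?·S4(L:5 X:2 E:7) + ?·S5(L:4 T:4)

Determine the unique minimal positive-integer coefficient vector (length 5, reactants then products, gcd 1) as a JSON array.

L: 6·7 = 42 | 5·2+2·1+2·5+5·4 = 42
X: 6·8 = 48 | 5·6+2·7+2·2+5·0 = 48
T: 6·5 = 30 | 5·2+2·0+2·0+5·4 = 30
E: 6·4 = 24 | 5·2+2·0+2·7+5·0 = 24
gcd(6,5,2,2,5) = 1

Coefficients: [6, 5, 2, 2, 5]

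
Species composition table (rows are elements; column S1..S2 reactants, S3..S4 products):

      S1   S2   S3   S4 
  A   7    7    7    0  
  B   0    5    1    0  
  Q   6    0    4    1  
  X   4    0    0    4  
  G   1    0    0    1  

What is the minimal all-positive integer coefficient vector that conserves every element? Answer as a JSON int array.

Coefficients: [4, 1, 5, 4]

A: 4·7+1·7 = 35 | 5·7+4·0 = 35
B: 4·0+1·5 = 5 | 5·1+4·0 = 5
Q: 4·6+1·0 = 24 | 5·4+4·1 = 24
X: 4·4+1·0 = 16 | 5·0+4·4 = 16
G: 4·1+1·0 = 4 | 5·0+4·1 = 4
gcd(4,1,5,4) = 1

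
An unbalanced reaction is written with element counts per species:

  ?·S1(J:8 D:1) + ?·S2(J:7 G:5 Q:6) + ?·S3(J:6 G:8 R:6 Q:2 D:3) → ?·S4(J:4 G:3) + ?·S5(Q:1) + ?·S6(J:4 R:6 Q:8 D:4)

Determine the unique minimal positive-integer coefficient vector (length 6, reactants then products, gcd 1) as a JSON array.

J: 1·8+2·7+1·6 = 28 | 6·4+6·0+1·4 = 28
G: 1·0+2·5+1·8 = 18 | 6·3+6·0+1·0 = 18
R: 1·0+2·0+1·6 = 6 | 6·0+6·0+1·6 = 6
Q: 1·0+2·6+1·2 = 14 | 6·0+6·1+1·8 = 14
D: 1·1+2·0+1·3 = 4 | 6·0+6·0+1·4 = 4
gcd(1,2,1,6,6,1) = 1

Coefficients: [1, 2, 1, 6, 6, 1]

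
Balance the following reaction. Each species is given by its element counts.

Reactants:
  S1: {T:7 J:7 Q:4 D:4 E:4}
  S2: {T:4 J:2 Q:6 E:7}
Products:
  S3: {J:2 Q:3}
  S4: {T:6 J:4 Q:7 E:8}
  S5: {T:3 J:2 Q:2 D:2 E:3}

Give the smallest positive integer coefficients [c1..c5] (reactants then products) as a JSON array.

T: 2·7+4·4 = 30 | 1·0+3·6+4·3 = 30
J: 2·7+4·2 = 22 | 1·2+3·4+4·2 = 22
Q: 2·4+4·6 = 32 | 1·3+3·7+4·2 = 32
D: 2·4+4·0 = 8 | 1·0+3·0+4·2 = 8
E: 2·4+4·7 = 36 | 1·0+3·8+4·3 = 36
gcd(2,4,1,3,4) = 1

Coefficients: [2, 4, 1, 3, 4]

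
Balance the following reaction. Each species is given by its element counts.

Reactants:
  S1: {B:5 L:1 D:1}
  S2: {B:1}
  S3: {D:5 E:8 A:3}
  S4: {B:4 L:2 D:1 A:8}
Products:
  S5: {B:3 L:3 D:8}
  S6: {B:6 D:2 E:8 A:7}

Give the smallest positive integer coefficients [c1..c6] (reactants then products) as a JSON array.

B: 1·5+6·1+2·0+1·4 = 15 | 1·3+2·6 = 15
L: 1·1+6·0+2·0+1·2 = 3 | 1·3+2·0 = 3
D: 1·1+6·0+2·5+1·1 = 12 | 1·8+2·2 = 12
E: 1·0+6·0+2·8+1·0 = 16 | 1·0+2·8 = 16
A: 1·0+6·0+2·3+1·8 = 14 | 1·0+2·7 = 14
gcd(1,6,2,1,1,2) = 1

Coefficients: [1, 6, 2, 1, 1, 2]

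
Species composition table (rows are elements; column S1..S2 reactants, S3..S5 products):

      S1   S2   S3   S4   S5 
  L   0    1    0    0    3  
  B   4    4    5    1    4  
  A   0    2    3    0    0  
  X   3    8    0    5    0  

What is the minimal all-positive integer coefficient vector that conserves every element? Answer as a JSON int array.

L: 2·0+3·1 = 3 | 2·0+6·0+1·3 = 3
B: 2·4+3·4 = 20 | 2·5+6·1+1·4 = 20
A: 2·0+3·2 = 6 | 2·3+6·0+1·0 = 6
X: 2·3+3·8 = 30 | 2·0+6·5+1·0 = 30
gcd(2,3,2,6,1) = 1

Coefficients: [2, 3, 2, 6, 1]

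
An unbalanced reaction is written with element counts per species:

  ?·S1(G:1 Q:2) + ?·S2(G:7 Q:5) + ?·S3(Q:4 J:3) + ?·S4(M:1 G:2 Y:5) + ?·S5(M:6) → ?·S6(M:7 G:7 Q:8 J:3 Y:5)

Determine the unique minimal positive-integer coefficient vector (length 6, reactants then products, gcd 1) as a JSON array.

M: 1·0+2·0+3·0+3·1+3·6 = 21 | 3·7 = 21
G: 1·1+2·7+3·0+3·2+3·0 = 21 | 3·7 = 21
Q: 1·2+2·5+3·4+3·0+3·0 = 24 | 3·8 = 24
J: 1·0+2·0+3·3+3·0+3·0 = 9 | 3·3 = 9
Y: 1·0+2·0+3·0+3·5+3·0 = 15 | 3·5 = 15
gcd(1,2,3,3,3,3) = 1

Coefficients: [1, 2, 3, 3, 3, 3]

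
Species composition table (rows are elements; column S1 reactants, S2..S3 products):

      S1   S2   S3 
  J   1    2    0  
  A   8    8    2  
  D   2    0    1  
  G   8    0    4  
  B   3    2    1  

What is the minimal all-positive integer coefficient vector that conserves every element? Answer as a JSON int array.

Coefficients: [2, 1, 4]

J: 2·1 = 2 | 1·2+4·0 = 2
A: 2·8 = 16 | 1·8+4·2 = 16
D: 2·2 = 4 | 1·0+4·1 = 4
G: 2·8 = 16 | 1·0+4·4 = 16
B: 2·3 = 6 | 1·2+4·1 = 6
gcd(2,1,4) = 1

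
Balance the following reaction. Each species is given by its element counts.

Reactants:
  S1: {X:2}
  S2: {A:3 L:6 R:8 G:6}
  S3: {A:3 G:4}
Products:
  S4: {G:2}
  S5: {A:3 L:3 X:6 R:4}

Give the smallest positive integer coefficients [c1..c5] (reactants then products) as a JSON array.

Coefficients: [6, 1, 1, 5, 2]

A: 6·0+1·3+1·3 = 6 | 5·0+2·3 = 6
L: 6·0+1·6+1·0 = 6 | 5·0+2·3 = 6
X: 6·2+1·0+1·0 = 12 | 5·0+2·6 = 12
R: 6·0+1·8+1·0 = 8 | 5·0+2·4 = 8
G: 6·0+1·6+1·4 = 10 | 5·2+2·0 = 10
gcd(6,1,1,5,2) = 1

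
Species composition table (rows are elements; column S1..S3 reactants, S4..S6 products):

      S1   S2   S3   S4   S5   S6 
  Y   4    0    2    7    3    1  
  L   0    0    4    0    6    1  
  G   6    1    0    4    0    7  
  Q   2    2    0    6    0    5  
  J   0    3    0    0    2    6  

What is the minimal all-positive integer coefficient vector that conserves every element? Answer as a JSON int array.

Y: 2·4+6·0+5·2 = 18 | 1·7+3·3+2·1 = 18
L: 2·0+6·0+5·4 = 20 | 1·0+3·6+2·1 = 20
G: 2·6+6·1+5·0 = 18 | 1·4+3·0+2·7 = 18
Q: 2·2+6·2+5·0 = 16 | 1·6+3·0+2·5 = 16
J: 2·0+6·3+5·0 = 18 | 1·0+3·2+2·6 = 18
gcd(2,6,5,1,3,2) = 1

Coefficients: [2, 6, 5, 1, 3, 2]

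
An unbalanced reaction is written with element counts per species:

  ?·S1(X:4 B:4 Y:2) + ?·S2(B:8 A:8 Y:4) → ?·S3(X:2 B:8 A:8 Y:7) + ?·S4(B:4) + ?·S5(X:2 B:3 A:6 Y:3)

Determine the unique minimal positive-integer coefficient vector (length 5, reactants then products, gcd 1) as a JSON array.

X: 3·4+5·0 = 12 | 2·2+6·0+4·2 = 12
B: 3·4+5·8 = 52 | 2·8+6·4+4·3 = 52
A: 3·0+5·8 = 40 | 2·8+6·0+4·6 = 40
Y: 3·2+5·4 = 26 | 2·7+6·0+4·3 = 26
gcd(3,5,2,6,4) = 1

Coefficients: [3, 5, 2, 6, 4]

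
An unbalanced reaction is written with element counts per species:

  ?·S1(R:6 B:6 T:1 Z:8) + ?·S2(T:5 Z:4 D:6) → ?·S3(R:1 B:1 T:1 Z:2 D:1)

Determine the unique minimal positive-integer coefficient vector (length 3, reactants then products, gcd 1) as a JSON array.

R: 1·6+1·0 = 6 | 6·1 = 6
B: 1·6+1·0 = 6 | 6·1 = 6
T: 1·1+1·5 = 6 | 6·1 = 6
Z: 1·8+1·4 = 12 | 6·2 = 12
D: 1·0+1·6 = 6 | 6·1 = 6
gcd(1,1,6) = 1

Coefficients: [1, 1, 6]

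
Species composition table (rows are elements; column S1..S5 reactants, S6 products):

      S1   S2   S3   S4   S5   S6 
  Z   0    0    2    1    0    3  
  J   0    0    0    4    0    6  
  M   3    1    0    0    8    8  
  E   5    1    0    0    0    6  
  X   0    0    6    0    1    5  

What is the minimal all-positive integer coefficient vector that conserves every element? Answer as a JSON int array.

Z: 4·0+4·0+3·2+6·1+2·0 = 12 | 4·3 = 12
J: 4·0+4·0+3·0+6·4+2·0 = 24 | 4·6 = 24
M: 4·3+4·1+3·0+6·0+2·8 = 32 | 4·8 = 32
E: 4·5+4·1+3·0+6·0+2·0 = 24 | 4·6 = 24
X: 4·0+4·0+3·6+6·0+2·1 = 20 | 4·5 = 20
gcd(4,4,3,6,2,4) = 1

Coefficients: [4, 4, 3, 6, 2, 4]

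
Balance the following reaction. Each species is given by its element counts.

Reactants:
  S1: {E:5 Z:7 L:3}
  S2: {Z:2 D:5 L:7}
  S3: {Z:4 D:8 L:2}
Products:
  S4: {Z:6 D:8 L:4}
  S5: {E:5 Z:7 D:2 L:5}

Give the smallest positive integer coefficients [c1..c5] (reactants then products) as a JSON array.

E: 5·5+2·0+2·0 = 25 | 2·0+5·5 = 25
Z: 5·7+2·2+2·4 = 47 | 2·6+5·7 = 47
D: 5·0+2·5+2·8 = 26 | 2·8+5·2 = 26
L: 5·3+2·7+2·2 = 33 | 2·4+5·5 = 33
gcd(5,2,2,2,5) = 1

Coefficients: [5, 2, 2, 2, 5]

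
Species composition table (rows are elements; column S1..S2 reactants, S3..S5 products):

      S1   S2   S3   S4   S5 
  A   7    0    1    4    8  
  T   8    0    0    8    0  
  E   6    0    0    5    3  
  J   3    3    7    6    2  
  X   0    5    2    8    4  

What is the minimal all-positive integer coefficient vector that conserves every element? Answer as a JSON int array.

Coefficients: [3, 6, 1, 3, 1]

A: 3·7+6·0 = 21 | 1·1+3·4+1·8 = 21
T: 3·8+6·0 = 24 | 1·0+3·8+1·0 = 24
E: 3·6+6·0 = 18 | 1·0+3·5+1·3 = 18
J: 3·3+6·3 = 27 | 1·7+3·6+1·2 = 27
X: 3·0+6·5 = 30 | 1·2+3·8+1·4 = 30
gcd(3,6,1,3,1) = 1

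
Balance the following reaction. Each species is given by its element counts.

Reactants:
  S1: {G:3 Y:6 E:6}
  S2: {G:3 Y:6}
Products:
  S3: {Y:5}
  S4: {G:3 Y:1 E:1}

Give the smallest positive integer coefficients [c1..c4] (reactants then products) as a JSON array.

Coefficients: [1, 5, 6, 6]

G: 1·3+5·3 = 18 | 6·0+6·3 = 18
Y: 1·6+5·6 = 36 | 6·5+6·1 = 36
E: 1·6+5·0 = 6 | 6·0+6·1 = 6
gcd(1,5,6,6) = 1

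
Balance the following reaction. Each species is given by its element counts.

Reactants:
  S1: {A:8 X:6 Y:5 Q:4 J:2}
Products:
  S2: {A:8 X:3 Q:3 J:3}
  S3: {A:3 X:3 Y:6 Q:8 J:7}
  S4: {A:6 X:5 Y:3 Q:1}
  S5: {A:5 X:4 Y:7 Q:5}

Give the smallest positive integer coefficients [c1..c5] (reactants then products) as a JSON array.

Coefficients: [5, 1, 1, 4, 1]

A: 5·8 = 40 | 1·8+1·3+4·6+1·5 = 40
X: 5·6 = 30 | 1·3+1·3+4·5+1·4 = 30
Y: 5·5 = 25 | 1·0+1·6+4·3+1·7 = 25
Q: 5·4 = 20 | 1·3+1·8+4·1+1·5 = 20
J: 5·2 = 10 | 1·3+1·7+4·0+1·0 = 10
gcd(5,1,1,4,1) = 1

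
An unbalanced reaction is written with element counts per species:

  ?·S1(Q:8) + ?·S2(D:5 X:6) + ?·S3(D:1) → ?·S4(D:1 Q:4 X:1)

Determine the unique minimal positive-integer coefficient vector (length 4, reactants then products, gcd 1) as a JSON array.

Coefficients: [3, 1, 1, 6]

D: 3·0+1·5+1·1 = 6 | 6·1 = 6
Q: 3·8+1·0+1·0 = 24 | 6·4 = 24
X: 3·0+1·6+1·0 = 6 | 6·1 = 6
gcd(3,1,1,6) = 1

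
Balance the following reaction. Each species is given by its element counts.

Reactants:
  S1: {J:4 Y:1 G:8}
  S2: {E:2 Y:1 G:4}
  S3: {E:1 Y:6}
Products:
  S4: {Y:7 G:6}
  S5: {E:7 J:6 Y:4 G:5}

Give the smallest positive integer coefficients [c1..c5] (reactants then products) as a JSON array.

E: 3·0+4·2+6·1 = 14 | 5·0+2·7 = 14
J: 3·4+4·0+6·0 = 12 | 5·0+2·6 = 12
Y: 3·1+4·1+6·6 = 43 | 5·7+2·4 = 43
G: 3·8+4·4+6·0 = 40 | 5·6+2·5 = 40
gcd(3,4,6,5,2) = 1

Coefficients: [3, 4, 6, 5, 2]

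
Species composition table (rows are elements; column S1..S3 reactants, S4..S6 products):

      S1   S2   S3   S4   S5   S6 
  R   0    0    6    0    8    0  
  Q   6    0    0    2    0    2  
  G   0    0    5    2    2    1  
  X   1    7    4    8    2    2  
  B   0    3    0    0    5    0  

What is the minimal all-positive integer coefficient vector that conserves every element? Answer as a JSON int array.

R: 3·0+5·0+4·6 = 24 | 5·0+3·8+4·0 = 24
Q: 3·6+5·0+4·0 = 18 | 5·2+3·0+4·2 = 18
G: 3·0+5·0+4·5 = 20 | 5·2+3·2+4·1 = 20
X: 3·1+5·7+4·4 = 54 | 5·8+3·2+4·2 = 54
B: 3·0+5·3+4·0 = 15 | 5·0+3·5+4·0 = 15
gcd(3,5,4,5,3,4) = 1

Coefficients: [3, 5, 4, 5, 3, 4]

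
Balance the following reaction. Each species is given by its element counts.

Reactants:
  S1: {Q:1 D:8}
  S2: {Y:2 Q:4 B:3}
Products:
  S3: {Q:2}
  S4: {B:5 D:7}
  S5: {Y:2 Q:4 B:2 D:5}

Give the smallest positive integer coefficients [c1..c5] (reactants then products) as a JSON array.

Coefficients: [4, 5, 2, 1, 5]

Y: 4·0+5·2 = 10 | 2·0+1·0+5·2 = 10
Q: 4·1+5·4 = 24 | 2·2+1·0+5·4 = 24
B: 4·0+5·3 = 15 | 2·0+1·5+5·2 = 15
D: 4·8+5·0 = 32 | 2·0+1·7+5·5 = 32
gcd(4,5,2,1,5) = 1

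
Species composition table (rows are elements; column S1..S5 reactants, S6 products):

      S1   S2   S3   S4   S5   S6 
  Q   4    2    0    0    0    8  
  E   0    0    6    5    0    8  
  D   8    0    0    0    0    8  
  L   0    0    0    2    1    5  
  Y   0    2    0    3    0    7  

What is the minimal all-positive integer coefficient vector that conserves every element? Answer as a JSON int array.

Q: 2·4+4·2+1·0+2·0+6·0 = 16 | 2·8 = 16
E: 2·0+4·0+1·6+2·5+6·0 = 16 | 2·8 = 16
D: 2·8+4·0+1·0+2·0+6·0 = 16 | 2·8 = 16
L: 2·0+4·0+1·0+2·2+6·1 = 10 | 2·5 = 10
Y: 2·0+4·2+1·0+2·3+6·0 = 14 | 2·7 = 14
gcd(2,4,1,2,6,2) = 1

Coefficients: [2, 4, 1, 2, 6, 2]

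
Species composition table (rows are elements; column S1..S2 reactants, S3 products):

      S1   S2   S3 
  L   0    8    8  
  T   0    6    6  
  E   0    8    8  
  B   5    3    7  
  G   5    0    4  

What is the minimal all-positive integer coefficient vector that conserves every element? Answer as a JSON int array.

L: 4·0+5·8 = 40 | 5·8 = 40
T: 4·0+5·6 = 30 | 5·6 = 30
E: 4·0+5·8 = 40 | 5·8 = 40
B: 4·5+5·3 = 35 | 5·7 = 35
G: 4·5+5·0 = 20 | 5·4 = 20
gcd(4,5,5) = 1

Coefficients: [4, 5, 5]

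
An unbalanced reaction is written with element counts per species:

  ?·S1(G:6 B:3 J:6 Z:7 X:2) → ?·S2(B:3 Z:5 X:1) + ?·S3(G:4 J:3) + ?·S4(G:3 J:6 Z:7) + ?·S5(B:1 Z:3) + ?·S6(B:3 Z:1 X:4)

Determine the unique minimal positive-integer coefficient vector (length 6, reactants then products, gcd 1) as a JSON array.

G: 5·6 = 30 | 2·0+6·4+2·3+3·0+2·0 = 30
B: 5·3 = 15 | 2·3+6·0+2·0+3·1+2·3 = 15
J: 5·6 = 30 | 2·0+6·3+2·6+3·0+2·0 = 30
Z: 5·7 = 35 | 2·5+6·0+2·7+3·3+2·1 = 35
X: 5·2 = 10 | 2·1+6·0+2·0+3·0+2·4 = 10
gcd(5,2,6,2,3,2) = 1

Coefficients: [5, 2, 6, 2, 3, 2]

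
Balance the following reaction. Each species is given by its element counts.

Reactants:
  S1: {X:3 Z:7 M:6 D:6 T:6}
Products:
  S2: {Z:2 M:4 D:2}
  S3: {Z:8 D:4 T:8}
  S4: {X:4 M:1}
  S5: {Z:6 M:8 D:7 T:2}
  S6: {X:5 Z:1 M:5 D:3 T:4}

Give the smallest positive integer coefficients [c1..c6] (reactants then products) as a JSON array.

Coefficients: [6, 2, 3, 2, 2, 2]

X: 6·3 = 18 | 2·0+3·0+2·4+2·0+2·5 = 18
Z: 6·7 = 42 | 2·2+3·8+2·0+2·6+2·1 = 42
M: 6·6 = 36 | 2·4+3·0+2·1+2·8+2·5 = 36
D: 6·6 = 36 | 2·2+3·4+2·0+2·7+2·3 = 36
T: 6·6 = 36 | 2·0+3·8+2·0+2·2+2·4 = 36
gcd(6,2,3,2,2,2) = 1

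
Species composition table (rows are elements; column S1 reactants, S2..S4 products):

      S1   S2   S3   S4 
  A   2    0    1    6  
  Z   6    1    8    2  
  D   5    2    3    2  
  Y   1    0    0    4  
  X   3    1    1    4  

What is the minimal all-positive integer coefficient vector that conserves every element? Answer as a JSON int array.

A: 4·2 = 8 | 6·0+2·1+1·6 = 8
Z: 4·6 = 24 | 6·1+2·8+1·2 = 24
D: 4·5 = 20 | 6·2+2·3+1·2 = 20
Y: 4·1 = 4 | 6·0+2·0+1·4 = 4
X: 4·3 = 12 | 6·1+2·1+1·4 = 12
gcd(4,6,2,1) = 1

Coefficients: [4, 6, 2, 1]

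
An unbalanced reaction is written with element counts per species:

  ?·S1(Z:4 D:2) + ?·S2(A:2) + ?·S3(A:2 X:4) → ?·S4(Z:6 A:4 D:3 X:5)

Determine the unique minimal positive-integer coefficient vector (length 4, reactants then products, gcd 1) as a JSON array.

Coefficients: [6, 3, 5, 4]

Z: 6·4+3·0+5·0 = 24 | 4·6 = 24
A: 6·0+3·2+5·2 = 16 | 4·4 = 16
D: 6·2+3·0+5·0 = 12 | 4·3 = 12
X: 6·0+3·0+5·4 = 20 | 4·5 = 20
gcd(6,3,5,4) = 1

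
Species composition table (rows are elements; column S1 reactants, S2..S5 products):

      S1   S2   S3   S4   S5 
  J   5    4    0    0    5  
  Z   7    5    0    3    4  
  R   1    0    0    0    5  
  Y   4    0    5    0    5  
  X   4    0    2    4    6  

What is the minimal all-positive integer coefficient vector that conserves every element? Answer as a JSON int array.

Coefficients: [5, 5, 3, 2, 1]

J: 5·5 = 25 | 5·4+3·0+2·0+1·5 = 25
Z: 5·7 = 35 | 5·5+3·0+2·3+1·4 = 35
R: 5·1 = 5 | 5·0+3·0+2·0+1·5 = 5
Y: 5·4 = 20 | 5·0+3·5+2·0+1·5 = 20
X: 5·4 = 20 | 5·0+3·2+2·4+1·6 = 20
gcd(5,5,3,2,1) = 1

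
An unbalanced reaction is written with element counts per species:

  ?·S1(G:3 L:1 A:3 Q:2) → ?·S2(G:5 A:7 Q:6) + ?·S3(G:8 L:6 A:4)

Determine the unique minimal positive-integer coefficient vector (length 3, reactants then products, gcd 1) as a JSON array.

Coefficients: [6, 2, 1]

G: 6·3 = 18 | 2·5+1·8 = 18
L: 6·1 = 6 | 2·0+1·6 = 6
A: 6·3 = 18 | 2·7+1·4 = 18
Q: 6·2 = 12 | 2·6+1·0 = 12
gcd(6,2,1) = 1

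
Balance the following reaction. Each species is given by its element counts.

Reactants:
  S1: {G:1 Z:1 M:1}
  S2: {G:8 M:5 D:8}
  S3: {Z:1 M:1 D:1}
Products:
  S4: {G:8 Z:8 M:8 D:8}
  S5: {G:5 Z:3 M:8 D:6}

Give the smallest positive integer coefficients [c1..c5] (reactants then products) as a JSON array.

G: 5·1+1·8+6·0 = 13 | 1·8+1·5 = 13
Z: 5·1+1·0+6·1 = 11 | 1·8+1·3 = 11
M: 5·1+1·5+6·1 = 16 | 1·8+1·8 = 16
D: 5·0+1·8+6·1 = 14 | 1·8+1·6 = 14
gcd(5,1,6,1,1) = 1

Coefficients: [5, 1, 6, 1, 1]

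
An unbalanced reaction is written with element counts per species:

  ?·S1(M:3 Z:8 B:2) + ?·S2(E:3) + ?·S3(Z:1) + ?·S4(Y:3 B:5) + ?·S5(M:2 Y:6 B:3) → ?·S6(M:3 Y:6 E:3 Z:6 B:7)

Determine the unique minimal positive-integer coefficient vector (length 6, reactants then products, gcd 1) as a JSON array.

Coefficients: [3, 5, 6, 4, 3, 5]

M: 3·3+5·0+6·0+4·0+3·2 = 15 | 5·3 = 15
Y: 3·0+5·0+6·0+4·3+3·6 = 30 | 5·6 = 30
E: 3·0+5·3+6·0+4·0+3·0 = 15 | 5·3 = 15
Z: 3·8+5·0+6·1+4·0+3·0 = 30 | 5·6 = 30
B: 3·2+5·0+6·0+4·5+3·3 = 35 | 5·7 = 35
gcd(3,5,6,4,3,5) = 1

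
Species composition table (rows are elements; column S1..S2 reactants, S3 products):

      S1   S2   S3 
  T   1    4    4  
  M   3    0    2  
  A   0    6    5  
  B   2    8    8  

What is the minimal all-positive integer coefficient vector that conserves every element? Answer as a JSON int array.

T: 4·1+5·4 = 24 | 6·4 = 24
M: 4·3+5·0 = 12 | 6·2 = 12
A: 4·0+5·6 = 30 | 6·5 = 30
B: 4·2+5·8 = 48 | 6·8 = 48
gcd(4,5,6) = 1

Coefficients: [4, 5, 6]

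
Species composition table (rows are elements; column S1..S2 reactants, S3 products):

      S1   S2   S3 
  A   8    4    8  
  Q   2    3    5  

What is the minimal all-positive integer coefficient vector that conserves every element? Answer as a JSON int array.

Coefficients: [1, 6, 4]

A: 1·8+6·4 = 32 | 4·8 = 32
Q: 1·2+6·3 = 20 | 4·5 = 20
gcd(1,6,4) = 1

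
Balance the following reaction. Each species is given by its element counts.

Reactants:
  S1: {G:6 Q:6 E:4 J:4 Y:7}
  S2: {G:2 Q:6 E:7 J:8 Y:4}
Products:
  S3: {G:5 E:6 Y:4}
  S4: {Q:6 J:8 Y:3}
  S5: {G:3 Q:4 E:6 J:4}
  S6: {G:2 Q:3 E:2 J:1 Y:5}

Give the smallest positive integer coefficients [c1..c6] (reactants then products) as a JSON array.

G: 4·6+4·2 = 32 | 3·5+4·0+3·3+4·2 = 32
Q: 4·6+4·6 = 48 | 3·0+4·6+3·4+4·3 = 48
E: 4·4+4·7 = 44 | 3·6+4·0+3·6+4·2 = 44
J: 4·4+4·8 = 48 | 3·0+4·8+3·4+4·1 = 48
Y: 4·7+4·4 = 44 | 3·4+4·3+3·0+4·5 = 44
gcd(4,4,3,4,3,4) = 1

Coefficients: [4, 4, 3, 4, 3, 4]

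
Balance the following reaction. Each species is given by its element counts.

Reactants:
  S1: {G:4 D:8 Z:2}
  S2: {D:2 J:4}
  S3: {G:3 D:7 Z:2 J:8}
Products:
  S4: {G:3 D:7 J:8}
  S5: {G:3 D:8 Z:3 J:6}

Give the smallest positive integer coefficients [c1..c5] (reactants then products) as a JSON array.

G: 3·4+5·0+6·3 = 30 | 4·3+6·3 = 30
D: 3·8+5·2+6·7 = 76 | 4·7+6·8 = 76
Z: 3·2+5·0+6·2 = 18 | 4·0+6·3 = 18
J: 3·0+5·4+6·8 = 68 | 4·8+6·6 = 68
gcd(3,5,6,4,6) = 1

Coefficients: [3, 5, 6, 4, 6]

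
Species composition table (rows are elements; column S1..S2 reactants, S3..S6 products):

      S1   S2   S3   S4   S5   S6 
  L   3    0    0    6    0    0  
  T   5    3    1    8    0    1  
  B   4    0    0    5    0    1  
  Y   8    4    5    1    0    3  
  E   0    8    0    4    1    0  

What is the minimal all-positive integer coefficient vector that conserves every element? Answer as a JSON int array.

Coefficients: [2, 1, 2, 1, 4, 3]

L: 2·3+1·0 = 6 | 2·0+1·6+4·0+3·0 = 6
T: 2·5+1·3 = 13 | 2·1+1·8+4·0+3·1 = 13
B: 2·4+1·0 = 8 | 2·0+1·5+4·0+3·1 = 8
Y: 2·8+1·4 = 20 | 2·5+1·1+4·0+3·3 = 20
E: 2·0+1·8 = 8 | 2·0+1·4+4·1+3·0 = 8
gcd(2,1,2,1,4,3) = 1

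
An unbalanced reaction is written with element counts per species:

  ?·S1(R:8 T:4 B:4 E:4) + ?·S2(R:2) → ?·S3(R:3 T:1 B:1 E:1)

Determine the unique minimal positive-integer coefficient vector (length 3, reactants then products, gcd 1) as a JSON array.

R: 1·8+2·2 = 12 | 4·3 = 12
T: 1·4+2·0 = 4 | 4·1 = 4
B: 1·4+2·0 = 4 | 4·1 = 4
E: 1·4+2·0 = 4 | 4·1 = 4
gcd(1,2,4) = 1

Coefficients: [1, 2, 4]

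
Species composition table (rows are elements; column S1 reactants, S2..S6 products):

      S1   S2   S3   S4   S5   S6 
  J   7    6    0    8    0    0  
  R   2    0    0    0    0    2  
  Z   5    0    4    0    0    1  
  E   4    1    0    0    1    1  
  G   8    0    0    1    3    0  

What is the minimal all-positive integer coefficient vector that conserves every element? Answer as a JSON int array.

Coefficients: [2, 1, 2, 1, 5, 2]

J: 2·7 = 14 | 1·6+2·0+1·8+5·0+2·0 = 14
R: 2·2 = 4 | 1·0+2·0+1·0+5·0+2·2 = 4
Z: 2·5 = 10 | 1·0+2·4+1·0+5·0+2·1 = 10
E: 2·4 = 8 | 1·1+2·0+1·0+5·1+2·1 = 8
G: 2·8 = 16 | 1·0+2·0+1·1+5·3+2·0 = 16
gcd(2,1,2,1,5,2) = 1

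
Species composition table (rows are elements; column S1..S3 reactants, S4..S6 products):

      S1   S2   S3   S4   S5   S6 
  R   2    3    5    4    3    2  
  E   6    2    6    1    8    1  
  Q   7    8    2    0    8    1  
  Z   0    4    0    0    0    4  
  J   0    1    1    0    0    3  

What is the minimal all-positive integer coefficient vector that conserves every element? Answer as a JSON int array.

Coefficients: [1, 3, 6, 5, 5, 3]

R: 1·2+3·3+6·5 = 41 | 5·4+5·3+3·2 = 41
E: 1·6+3·2+6·6 = 48 | 5·1+5·8+3·1 = 48
Q: 1·7+3·8+6·2 = 43 | 5·0+5·8+3·1 = 43
Z: 1·0+3·4+6·0 = 12 | 5·0+5·0+3·4 = 12
J: 1·0+3·1+6·1 = 9 | 5·0+5·0+3·3 = 9
gcd(1,3,6,5,5,3) = 1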